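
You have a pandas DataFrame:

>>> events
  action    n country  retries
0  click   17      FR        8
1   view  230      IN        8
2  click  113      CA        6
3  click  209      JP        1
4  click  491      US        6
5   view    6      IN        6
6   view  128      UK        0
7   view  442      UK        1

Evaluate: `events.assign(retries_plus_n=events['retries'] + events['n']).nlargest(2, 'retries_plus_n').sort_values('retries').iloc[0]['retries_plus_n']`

add column retries_plus_n = events['retries'] + events['n']:
  action    n country  retries  retries_plus_n
0  click   17      FR        8              25
1   view  230      IN        8             238
2  click  113      CA        6             119
3  click  209      JP        1             210
4  click  491      US        6             497
5   view    6      IN        6              12
6   view  128      UK        0             128
7   view  442      UK        1             443
take 2 rows with largest retries_plus_n:
  action    n country  retries  retries_plus_n
4  click  491      US        6             497
7   view  442      UK        1             443
sort by retries:
  action    n country  retries  retries_plus_n
7   view  442      UK        1             443
4  click  491      US        6             497

443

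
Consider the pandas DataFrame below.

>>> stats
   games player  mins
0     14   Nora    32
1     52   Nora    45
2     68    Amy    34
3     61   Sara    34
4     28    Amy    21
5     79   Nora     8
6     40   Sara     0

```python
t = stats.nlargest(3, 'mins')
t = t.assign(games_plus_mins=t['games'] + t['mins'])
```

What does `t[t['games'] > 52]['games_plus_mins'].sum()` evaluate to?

197

take 3 rows with largest mins:
   games player  mins
1     52   Nora    45
2     68    Amy    34
3     61   Sara    34
add column games_plus_mins = t['games'] + t['mins']:
   games player  mins  games_plus_mins
1     52   Nora    45               97
2     68    Amy    34              102
3     61   Sara    34               95
filter rows where games > 52:
   games player  mins  games_plus_mins
2     68    Amy    34              102
3     61   Sara    34               95
sum of column 'games_plus_mins' → 197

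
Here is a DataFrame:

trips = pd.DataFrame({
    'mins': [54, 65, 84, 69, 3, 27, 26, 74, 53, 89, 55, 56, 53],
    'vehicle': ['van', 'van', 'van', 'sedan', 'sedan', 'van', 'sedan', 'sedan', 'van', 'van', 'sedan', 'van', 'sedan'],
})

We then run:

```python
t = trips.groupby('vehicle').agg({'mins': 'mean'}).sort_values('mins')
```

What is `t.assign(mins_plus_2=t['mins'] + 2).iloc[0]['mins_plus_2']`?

48.6666666667

group by vehicle, mean of mins:
              mins
vehicle           
sedan    46.666667
van      61.142857
sort by mins:
              mins
vehicle           
sedan    46.666667
van      61.142857
add column mins_plus_2 = t['mins'] + 2:
              mins  mins_plus_2
vehicle                        
sedan    46.666667    48.666667
van      61.142857    63.142857
Taking the value at position 0, column 'mins_plus_2' gives 48.6666666667.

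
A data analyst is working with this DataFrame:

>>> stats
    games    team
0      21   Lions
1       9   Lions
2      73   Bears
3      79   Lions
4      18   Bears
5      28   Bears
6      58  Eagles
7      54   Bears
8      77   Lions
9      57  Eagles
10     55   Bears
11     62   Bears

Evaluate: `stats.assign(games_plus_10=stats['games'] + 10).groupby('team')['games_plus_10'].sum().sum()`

711

add column games_plus_10 = stats['games'] + 10:
    games    team  games_plus_10
0      21   Lions             31
1       9   Lions             19
2      73   Bears             83
3      79   Lions             89
4      18   Bears             28
5      28   Bears             38
6      58  Eagles             68
7      54   Bears             64
8      77   Lions             87
9      57  Eagles             67
10     55   Bears             65
11     62   Bears             72
group by team, sum of games_plus_10:
team
Bears     350
Eagles    135
Lions     226
Name: games_plus_10, dtype: int64
Reading off the sum of the resulting series, we get 711.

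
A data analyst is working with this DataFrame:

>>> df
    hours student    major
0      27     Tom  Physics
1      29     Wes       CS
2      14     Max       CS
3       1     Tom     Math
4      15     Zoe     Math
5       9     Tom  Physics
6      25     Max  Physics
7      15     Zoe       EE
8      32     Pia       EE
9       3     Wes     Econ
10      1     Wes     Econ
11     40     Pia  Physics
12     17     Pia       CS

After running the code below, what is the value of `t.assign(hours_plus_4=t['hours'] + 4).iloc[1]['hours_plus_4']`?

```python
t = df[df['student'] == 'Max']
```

29

filter rows where student == 'Max':
   hours student    major
2     14     Max       CS
6     25     Max  Physics
add column hours_plus_4 = t['hours'] + 4:
   hours student    major  hours_plus_4
2     14     Max       CS            18
6     25     Max  Physics            29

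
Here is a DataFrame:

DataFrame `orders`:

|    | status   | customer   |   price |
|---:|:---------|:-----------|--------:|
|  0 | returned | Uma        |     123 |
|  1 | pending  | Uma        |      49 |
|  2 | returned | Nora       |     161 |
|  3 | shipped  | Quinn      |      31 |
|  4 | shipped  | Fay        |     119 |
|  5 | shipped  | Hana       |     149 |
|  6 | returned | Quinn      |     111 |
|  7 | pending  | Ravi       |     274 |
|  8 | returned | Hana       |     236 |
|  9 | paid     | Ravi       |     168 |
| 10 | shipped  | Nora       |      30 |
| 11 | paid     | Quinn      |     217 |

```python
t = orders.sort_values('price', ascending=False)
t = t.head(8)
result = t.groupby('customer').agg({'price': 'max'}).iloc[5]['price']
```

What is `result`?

123

sort by price descending:
      status customer  price
7    pending     Ravi    274
8   returned     Hana    236
11      paid    Quinn    217
9       paid     Ravi    168
2   returned     Nora    161
5    shipped     Hana    149
0   returned      Uma    123
4    shipped      Fay    119
6   returned    Quinn    111
1    pending      Uma     49
3    shipped    Quinn     31
10   shipped     Nora     30
take first 8 rows:
      status customer  price
7    pending     Ravi    274
8   returned     Hana    236
11      paid    Quinn    217
9       paid     Ravi    168
2   returned     Nora    161
5    shipped     Hana    149
0   returned      Uma    123
4    shipped      Fay    119
group by customer, max of price:
          price
customer       
Fay         119
Hana        236
Nora        161
Quinn       217
Ravi        274
Uma         123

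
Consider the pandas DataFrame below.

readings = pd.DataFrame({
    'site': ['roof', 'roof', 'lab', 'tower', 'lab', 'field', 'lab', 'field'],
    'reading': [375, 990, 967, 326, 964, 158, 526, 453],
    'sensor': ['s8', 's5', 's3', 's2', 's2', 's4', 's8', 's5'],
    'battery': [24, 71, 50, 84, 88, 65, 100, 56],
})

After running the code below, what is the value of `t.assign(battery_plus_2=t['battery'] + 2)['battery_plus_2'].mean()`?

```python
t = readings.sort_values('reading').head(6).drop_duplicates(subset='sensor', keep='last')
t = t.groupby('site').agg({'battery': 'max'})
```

sort by reading:
    site  reading sensor  battery
5  field      158     s4       65
3  tower      326     s2       84
0   roof      375     s8       24
7  field      453     s5       56
6    lab      526     s8      100
4    lab      964     s2       88
2    lab      967     s3       50
1   roof      990     s5       71
take first 6 rows:
    site  reading sensor  battery
5  field      158     s4       65
3  tower      326     s2       84
0   roof      375     s8       24
7  field      453     s5       56
6    lab      526     s8      100
4    lab      964     s2       88
drop duplicate sensor (keep=last):
    site  reading sensor  battery
5  field      158     s4       65
7  field      453     s5       56
6    lab      526     s8      100
4    lab      964     s2       88
group by site, max of battery:
       battery
site          
field       65
lab        100
add column battery_plus_2 = t['battery'] + 2:
       battery  battery_plus_2
site                          
field       65              67
lab        100             102
Taking the mean of column 'battery_plus_2' gives 84.5.

84.5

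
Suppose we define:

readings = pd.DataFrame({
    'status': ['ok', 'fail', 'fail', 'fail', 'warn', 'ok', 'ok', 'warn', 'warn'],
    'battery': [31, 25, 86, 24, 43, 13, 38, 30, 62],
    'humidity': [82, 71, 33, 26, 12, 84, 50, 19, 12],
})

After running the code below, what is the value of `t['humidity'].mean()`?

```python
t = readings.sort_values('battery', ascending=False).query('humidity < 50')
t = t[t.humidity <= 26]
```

17.25

sort by battery descending:
  status  battery  humidity
2   fail       86        33
8   warn       62        12
4   warn       43        12
6     ok       38        50
0     ok       31        82
7   warn       30        19
1   fail       25        71
3   fail       24        26
5     ok       13        84
filter rows where humidity < 50:
  status  battery  humidity
2   fail       86        33
8   warn       62        12
4   warn       43        12
7   warn       30        19
3   fail       24        26
filter rows where humidity <= 26:
  status  battery  humidity
8   warn       62        12
4   warn       43        12
7   warn       30        19
3   fail       24        26
Hence 17.25.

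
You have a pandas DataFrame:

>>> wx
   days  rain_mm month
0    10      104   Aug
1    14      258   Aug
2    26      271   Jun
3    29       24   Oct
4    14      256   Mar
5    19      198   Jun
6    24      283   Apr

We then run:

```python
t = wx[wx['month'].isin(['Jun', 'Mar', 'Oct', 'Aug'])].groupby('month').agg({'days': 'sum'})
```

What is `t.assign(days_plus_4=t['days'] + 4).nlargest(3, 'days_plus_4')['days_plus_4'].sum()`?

110

filter rows where month in ['Jun', 'Mar', 'Oct', 'Aug']:
   days  rain_mm month
0    10      104   Aug
1    14      258   Aug
2    26      271   Jun
3    29       24   Oct
4    14      256   Mar
5    19      198   Jun
group by month, sum of days:
       days
month      
Aug      24
Jun      45
Mar      14
Oct      29
add column days_plus_4 = t['days'] + 4:
       days  days_plus_4
month                   
Aug      24           28
Jun      45           49
Mar      14           18
Oct      29           33
take 3 rows with largest days_plus_4:
       days  days_plus_4
month                   
Jun      45           49
Oct      29           33
Aug      24           28
The sum of column 'days_plus_4' is 110.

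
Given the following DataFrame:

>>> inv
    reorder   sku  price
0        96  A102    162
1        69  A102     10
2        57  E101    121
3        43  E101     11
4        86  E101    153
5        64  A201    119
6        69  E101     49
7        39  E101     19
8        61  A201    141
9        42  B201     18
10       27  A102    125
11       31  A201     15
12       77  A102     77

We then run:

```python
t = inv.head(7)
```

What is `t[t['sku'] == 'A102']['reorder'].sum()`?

165

take first 7 rows:
   reorder   sku  price
0       96  A102    162
1       69  A102     10
2       57  E101    121
3       43  E101     11
4       86  E101    153
5       64  A201    119
6       69  E101     49
filter rows where sku == 'A102':
   reorder   sku  price
0       96  A102    162
1       69  A102     10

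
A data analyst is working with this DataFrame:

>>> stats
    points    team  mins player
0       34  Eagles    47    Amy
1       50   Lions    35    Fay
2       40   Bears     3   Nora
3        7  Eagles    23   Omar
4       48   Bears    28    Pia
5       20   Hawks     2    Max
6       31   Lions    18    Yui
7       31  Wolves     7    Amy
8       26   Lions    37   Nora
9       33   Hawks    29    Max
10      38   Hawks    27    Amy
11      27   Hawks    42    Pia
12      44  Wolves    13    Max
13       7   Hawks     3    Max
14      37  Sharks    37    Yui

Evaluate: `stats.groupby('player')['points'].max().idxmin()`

group by player, max of points:
player
Amy     38
Fay     50
Max     44
Nora    40
Omar     7
Pia     48
Yui     37
Name: points, dtype: int64

Omar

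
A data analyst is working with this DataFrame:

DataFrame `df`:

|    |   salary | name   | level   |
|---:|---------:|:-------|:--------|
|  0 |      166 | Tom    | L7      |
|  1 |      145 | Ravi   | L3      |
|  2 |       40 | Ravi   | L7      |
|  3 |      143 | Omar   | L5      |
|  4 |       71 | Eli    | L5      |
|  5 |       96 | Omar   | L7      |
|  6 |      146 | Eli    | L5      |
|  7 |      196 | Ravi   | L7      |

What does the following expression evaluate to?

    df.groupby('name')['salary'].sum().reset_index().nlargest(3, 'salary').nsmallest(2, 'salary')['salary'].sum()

456

group by name, sum of salary:
name
Eli     217
Omar    239
Ravi    381
Tom     166
Name: salary, dtype: int64
reset_index():
   name  salary
0   Eli     217
1  Omar     239
2  Ravi     381
3   Tom     166
take 3 rows with largest salary:
   name  salary
2  Ravi     381
1  Omar     239
0   Eli     217
take 2 rows with smallest salary:
   name  salary
0   Eli     217
1  Omar     239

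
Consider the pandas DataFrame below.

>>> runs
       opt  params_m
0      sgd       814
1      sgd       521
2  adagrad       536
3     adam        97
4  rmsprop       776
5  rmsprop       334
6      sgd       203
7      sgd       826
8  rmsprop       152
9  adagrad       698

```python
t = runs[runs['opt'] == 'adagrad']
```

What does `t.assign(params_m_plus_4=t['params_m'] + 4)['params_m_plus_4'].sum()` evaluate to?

1242

filter rows where opt == 'adagrad':
       opt  params_m
2  adagrad       536
9  adagrad       698
add column params_m_plus_4 = t['params_m'] + 4:
       opt  params_m  params_m_plus_4
2  adagrad       536              540
9  adagrad       698              702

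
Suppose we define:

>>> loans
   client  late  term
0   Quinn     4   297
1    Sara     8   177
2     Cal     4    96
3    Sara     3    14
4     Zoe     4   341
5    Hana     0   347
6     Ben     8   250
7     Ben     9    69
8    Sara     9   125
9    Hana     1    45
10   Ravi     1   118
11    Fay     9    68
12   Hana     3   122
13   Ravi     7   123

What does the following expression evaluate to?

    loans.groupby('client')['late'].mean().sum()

group by client, mean of late:
client
Ben      8.500000
Cal      4.000000
Fay      9.000000
Hana     1.333333
Quinn    4.000000
Ravi     4.000000
Sara     6.666667
Zoe      4.000000
Name: late, dtype: float64

41.5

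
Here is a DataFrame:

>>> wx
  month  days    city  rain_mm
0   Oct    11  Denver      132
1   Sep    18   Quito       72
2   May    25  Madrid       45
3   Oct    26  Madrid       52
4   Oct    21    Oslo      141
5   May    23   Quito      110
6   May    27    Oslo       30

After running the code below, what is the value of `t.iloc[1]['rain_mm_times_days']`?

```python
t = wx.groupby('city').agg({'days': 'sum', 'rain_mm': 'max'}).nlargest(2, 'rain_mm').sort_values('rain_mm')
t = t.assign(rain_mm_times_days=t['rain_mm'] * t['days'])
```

group by city: sum(days), max(rain_mm):
        days  rain_mm
city                 
Denver    11      132
Madrid    51       52
Oslo      48      141
Quito     41      110
take 2 rows with largest rain_mm:
        days  rain_mm
city                 
Oslo      48      141
Denver    11      132
sort by rain_mm:
        days  rain_mm
city                 
Denver    11      132
Oslo      48      141
add column rain_mm_times_days = t['rain_mm'] * t['days']:
        days  rain_mm  rain_mm_times_days
city                                     
Denver    11      132                1452
Oslo      48      141                6768
Reading off the value at position 1, column 'rain_mm_times_days', we get 6768.

6768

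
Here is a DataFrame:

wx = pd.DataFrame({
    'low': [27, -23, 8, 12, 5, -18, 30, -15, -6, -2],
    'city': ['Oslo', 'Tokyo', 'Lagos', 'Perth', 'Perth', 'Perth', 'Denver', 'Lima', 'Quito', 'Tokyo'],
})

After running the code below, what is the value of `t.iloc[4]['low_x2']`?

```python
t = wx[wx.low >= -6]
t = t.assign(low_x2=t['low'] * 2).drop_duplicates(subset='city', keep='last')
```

-12

filter rows where low >= -6:
   low    city
0   27    Oslo
2    8   Lagos
3   12   Perth
4    5   Perth
6   30  Denver
8   -6   Quito
9   -2   Tokyo
add column low_x2 = t['low'] * 2:
   low    city  low_x2
0   27    Oslo      54
2    8   Lagos      16
3   12   Perth      24
4    5   Perth      10
6   30  Denver      60
8   -6   Quito     -12
9   -2   Tokyo      -4
drop duplicate city (keep=last):
   low    city  low_x2
0   27    Oslo      54
2    8   Lagos      16
4    5   Perth      10
6   30  Denver      60
8   -6   Quito     -12
9   -2   Tokyo      -4
Then the value at position 4, column 'low_x2': -12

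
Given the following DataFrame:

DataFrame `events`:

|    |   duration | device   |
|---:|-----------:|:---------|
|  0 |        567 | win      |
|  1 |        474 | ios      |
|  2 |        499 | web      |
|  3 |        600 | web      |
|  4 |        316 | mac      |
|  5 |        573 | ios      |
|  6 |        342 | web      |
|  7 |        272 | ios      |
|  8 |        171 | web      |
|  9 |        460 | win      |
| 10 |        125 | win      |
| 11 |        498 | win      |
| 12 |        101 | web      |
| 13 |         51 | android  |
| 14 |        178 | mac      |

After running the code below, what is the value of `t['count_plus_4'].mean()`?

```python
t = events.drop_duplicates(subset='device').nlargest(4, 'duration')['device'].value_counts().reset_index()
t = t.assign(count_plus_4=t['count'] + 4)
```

5.0

drop duplicate device (keep=first):
    duration   device
0        567      win
1        474      ios
2        499      web
4        316      mac
13        51  android
take 4 rows with largest duration:
   duration device
0       567    win
2       499    web
1       474    ios
4       316    mac
value_counts of device:
device
win    1
web    1
ios    1
mac    1
Name: count, dtype: int64
reset_index():
  device  count
0    win      1
1    web      1
2    ios      1
3    mac      1
add column count_plus_4 = t['count'] + 4:
  device  count  count_plus_4
0    win      1             5
1    web      1             5
2    ios      1             5
3    mac      1             5
Taking the mean of column 'count_plus_4' gives 5.0.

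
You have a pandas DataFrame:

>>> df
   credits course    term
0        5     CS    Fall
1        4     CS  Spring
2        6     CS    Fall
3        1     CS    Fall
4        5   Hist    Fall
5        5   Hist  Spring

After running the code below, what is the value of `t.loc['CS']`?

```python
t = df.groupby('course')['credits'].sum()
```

group by course, sum of credits:
course
CS      16
Hist    10
Name: credits, dtype: int64

16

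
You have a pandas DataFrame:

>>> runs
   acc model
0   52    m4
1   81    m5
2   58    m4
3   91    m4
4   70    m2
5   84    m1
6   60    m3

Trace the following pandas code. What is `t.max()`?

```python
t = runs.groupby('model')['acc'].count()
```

3

group by model, count of acc:
model
m1    1
m2    1
m3    1
m4    3
m5    1
Name: acc, dtype: int64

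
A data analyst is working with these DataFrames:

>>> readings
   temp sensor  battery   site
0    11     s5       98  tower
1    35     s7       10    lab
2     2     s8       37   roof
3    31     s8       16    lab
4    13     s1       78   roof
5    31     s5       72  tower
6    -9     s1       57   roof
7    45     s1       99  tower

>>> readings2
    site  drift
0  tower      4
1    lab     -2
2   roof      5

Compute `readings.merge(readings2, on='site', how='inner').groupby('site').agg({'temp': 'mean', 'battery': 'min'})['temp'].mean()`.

merge on 'site' (how='inner') → 8 rows:
   temp sensor  battery   site  drift
0    11     s5       98  tower      4
1    35     s7       10    lab     -2
2     2     s8       37   roof      5
3    31     s8       16    lab     -2
4    13     s1       78   roof      5
5    31     s5       72  tower      4
6    -9     s1       57   roof      5
7    45     s1       99  tower      4
group by site: mean(temp), min(battery):
       temp  battery
site                
lab    33.0       10
roof    2.0       37
tower  29.0       72

21.3333333333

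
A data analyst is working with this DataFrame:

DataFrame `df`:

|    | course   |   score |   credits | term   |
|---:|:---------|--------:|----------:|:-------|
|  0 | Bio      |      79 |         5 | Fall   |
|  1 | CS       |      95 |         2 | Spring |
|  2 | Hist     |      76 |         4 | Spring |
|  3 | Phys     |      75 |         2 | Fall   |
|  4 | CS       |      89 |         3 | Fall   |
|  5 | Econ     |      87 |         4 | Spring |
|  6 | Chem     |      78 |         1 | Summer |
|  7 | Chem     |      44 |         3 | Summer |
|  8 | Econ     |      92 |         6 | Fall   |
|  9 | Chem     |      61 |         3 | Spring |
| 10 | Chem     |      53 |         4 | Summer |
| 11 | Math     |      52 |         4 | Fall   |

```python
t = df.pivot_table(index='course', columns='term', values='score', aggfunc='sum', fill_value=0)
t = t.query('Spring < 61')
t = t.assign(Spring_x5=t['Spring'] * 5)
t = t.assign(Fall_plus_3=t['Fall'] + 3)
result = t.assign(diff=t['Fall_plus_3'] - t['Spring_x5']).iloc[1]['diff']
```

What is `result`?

pivot: rows=course, cols=term, sum(score):
term    Fall  Spring  Summer
course                      
Bio       79       0       0
CS        89      95       0
Chem       0      61     175
Econ      92      87       0
Hist       0      76       0
Math      52       0       0
Phys      75       0       0
filter rows where Spring < 61:
term    Fall  Spring  Summer
course                      
Bio       79       0       0
Math      52       0       0
Phys      75       0       0
add column Spring_x5 = t['Spring'] * 5:
term    Fall  Spring  Summer  Spring_x5
course                                 
Bio       79       0       0          0
Math      52       0       0          0
Phys      75       0       0          0
add column Fall_plus_3 = t['Fall'] + 3:
term    Fall  Spring  Summer  Spring_x5  Fall_plus_3
course                                              
Bio       79       0       0          0           82
Math      52       0       0          0           55
Phys      75       0       0          0           78
add column diff = t['Fall_plus_3'] - t['Spring_x5']:
term    Fall  Spring  Summer  Spring_x5  Fall_plus_3  diff
course                                                    
Bio       79       0       0          0           82    82
Math      52       0       0          0           55    55
Phys      75       0       0          0           78    78
Taking the value at position 1, column 'diff' gives 55.

55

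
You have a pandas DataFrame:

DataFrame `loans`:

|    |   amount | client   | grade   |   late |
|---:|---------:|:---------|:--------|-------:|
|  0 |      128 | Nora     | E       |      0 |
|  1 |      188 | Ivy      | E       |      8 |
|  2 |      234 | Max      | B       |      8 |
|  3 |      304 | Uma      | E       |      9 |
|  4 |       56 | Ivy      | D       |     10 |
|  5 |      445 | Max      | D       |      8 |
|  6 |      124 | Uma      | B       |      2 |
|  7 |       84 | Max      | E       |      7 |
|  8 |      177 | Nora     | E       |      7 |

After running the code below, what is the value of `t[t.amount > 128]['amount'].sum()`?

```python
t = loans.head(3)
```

422

take first 3 rows:
   amount client grade  late
0     128   Nora     E     0
1     188    Ivy     E     8
2     234    Max     B     8
filter rows where amount > 128:
   amount client grade  late
1     188    Ivy     E     8
2     234    Max     B     8
Hence 422.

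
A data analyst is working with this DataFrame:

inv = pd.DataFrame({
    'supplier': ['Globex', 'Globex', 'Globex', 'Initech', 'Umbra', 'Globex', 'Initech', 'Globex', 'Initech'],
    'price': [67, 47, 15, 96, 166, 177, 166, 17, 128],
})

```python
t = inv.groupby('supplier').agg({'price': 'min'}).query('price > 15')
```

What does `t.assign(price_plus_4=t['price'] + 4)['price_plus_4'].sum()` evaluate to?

270

group by supplier, min of price:
          price
supplier       
Globex       15
Initech      96
Umbra       166
filter rows where price > 15:
          price
supplier       
Initech      96
Umbra       166
add column price_plus_4 = t['price'] + 4:
          price  price_plus_4
supplier                     
Initech      96           100
Umbra       166           170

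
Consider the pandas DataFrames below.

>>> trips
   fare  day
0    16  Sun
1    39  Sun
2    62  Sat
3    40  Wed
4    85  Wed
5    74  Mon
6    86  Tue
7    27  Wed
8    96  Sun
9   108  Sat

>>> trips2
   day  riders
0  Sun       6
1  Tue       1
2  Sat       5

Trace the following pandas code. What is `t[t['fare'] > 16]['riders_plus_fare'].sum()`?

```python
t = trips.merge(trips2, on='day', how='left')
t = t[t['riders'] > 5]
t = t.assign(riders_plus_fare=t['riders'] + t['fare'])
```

merge on 'day' (how='left') → 10 rows:
   fare  day  riders
0    16  Sun     6.0
1    39  Sun     6.0
2    62  Sat     5.0
3    40  Wed     NaN
4    85  Wed     NaN
5    74  Mon     NaN
6    86  Tue     1.0
7    27  Wed     NaN
8    96  Sun     6.0
9   108  Sat     5.0
filter rows where riders > 5:
   fare  day  riders
0    16  Sun     6.0
1    39  Sun     6.0
8    96  Sun     6.0
add column riders_plus_fare = t['riders'] + t['fare']:
   fare  day  riders  riders_plus_fare
0    16  Sun     6.0              22.0
1    39  Sun     6.0              45.0
8    96  Sun     6.0             102.0
filter rows where fare > 16:
   fare  day  riders  riders_plus_fare
1    39  Sun     6.0              45.0
8    96  Sun     6.0             102.0
So sum() = 147.0.

147.0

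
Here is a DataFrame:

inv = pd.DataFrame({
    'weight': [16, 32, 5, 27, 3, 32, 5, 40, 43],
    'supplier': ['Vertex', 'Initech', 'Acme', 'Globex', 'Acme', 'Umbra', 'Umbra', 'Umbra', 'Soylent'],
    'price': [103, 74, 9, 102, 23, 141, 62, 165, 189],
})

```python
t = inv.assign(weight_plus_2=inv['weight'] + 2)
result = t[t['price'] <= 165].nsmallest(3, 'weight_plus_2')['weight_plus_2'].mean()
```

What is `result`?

add column weight_plus_2 = inv['weight'] + 2:
   weight supplier  price  weight_plus_2
0      16   Vertex    103             18
1      32  Initech     74             34
2       5     Acme      9              7
3      27   Globex    102             29
4       3     Acme     23              5
5      32    Umbra    141             34
6       5    Umbra     62              7
7      40    Umbra    165             42
8      43  Soylent    189             45
filter rows where price <= 165:
   weight supplier  price  weight_plus_2
0      16   Vertex    103             18
1      32  Initech     74             34
2       5     Acme      9              7
3      27   Globex    102             29
4       3     Acme     23              5
5      32    Umbra    141             34
6       5    Umbra     62              7
7      40    Umbra    165             42
take 3 rows with smallest weight_plus_2:
   weight supplier  price  weight_plus_2
4       3     Acme     23              5
2       5     Acme      9              7
6       5    Umbra     62              7

6.33333333333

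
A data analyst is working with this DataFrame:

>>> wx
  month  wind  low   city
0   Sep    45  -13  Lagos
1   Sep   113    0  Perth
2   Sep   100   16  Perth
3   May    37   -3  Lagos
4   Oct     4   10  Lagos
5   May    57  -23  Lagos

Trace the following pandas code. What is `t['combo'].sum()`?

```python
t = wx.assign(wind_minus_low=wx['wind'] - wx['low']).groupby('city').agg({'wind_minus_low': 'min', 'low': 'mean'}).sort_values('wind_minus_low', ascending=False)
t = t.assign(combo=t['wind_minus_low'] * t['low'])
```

715.5

add column wind_minus_low = wx['wind'] - wx['low']:
  month  wind  low   city  wind_minus_low
0   Sep    45  -13  Lagos              58
1   Sep   113    0  Perth             113
2   Sep   100   16  Perth              84
3   May    37   -3  Lagos              40
4   Oct     4   10  Lagos              -6
5   May    57  -23  Lagos              80
group by city: min(wind_minus_low), mean(low):
       wind_minus_low   low
city                       
Lagos              -6 -7.25
Perth              84  8.00
sort by wind_minus_low descending:
       wind_minus_low   low
city                       
Perth              84  8.00
Lagos              -6 -7.25
add column combo = t['wind_minus_low'] * t['low']:
       wind_minus_low   low  combo
city                              
Perth              84  8.00  672.0
Lagos              -6 -7.25   43.5
So sum() = 715.5.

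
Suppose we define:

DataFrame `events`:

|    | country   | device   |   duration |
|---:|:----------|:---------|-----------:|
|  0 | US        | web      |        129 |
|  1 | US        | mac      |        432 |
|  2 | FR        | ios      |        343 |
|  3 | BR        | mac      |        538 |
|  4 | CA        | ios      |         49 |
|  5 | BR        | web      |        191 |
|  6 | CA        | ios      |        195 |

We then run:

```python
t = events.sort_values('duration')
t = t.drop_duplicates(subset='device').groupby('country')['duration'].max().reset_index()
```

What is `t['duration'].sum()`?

481

sort by duration:
  country device  duration
4      CA    ios        49
0      US    web       129
5      BR    web       191
6      CA    ios       195
2      FR    ios       343
1      US    mac       432
3      BR    mac       538
drop duplicate device (keep=first):
  country device  duration
4      CA    ios        49
0      US    web       129
1      US    mac       432
group by country, max of duration:
country
CA     49
US    432
Name: duration, dtype: int64
reset_index():
  country  duration
0      CA        49
1      US       432
sum of column 'duration' → 481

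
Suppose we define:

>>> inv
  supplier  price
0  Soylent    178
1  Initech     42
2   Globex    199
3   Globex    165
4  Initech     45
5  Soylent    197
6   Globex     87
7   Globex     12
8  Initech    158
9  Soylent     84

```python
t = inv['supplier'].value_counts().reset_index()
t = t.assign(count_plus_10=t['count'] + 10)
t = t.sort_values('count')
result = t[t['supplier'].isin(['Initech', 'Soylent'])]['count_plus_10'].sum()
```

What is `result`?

value_counts of supplier:
supplier
Globex     4
Soylent    3
Initech    3
Name: count, dtype: int64
reset_index():
  supplier  count
0   Globex      4
1  Soylent      3
2  Initech      3
add column count_plus_10 = t['count'] + 10:
  supplier  count  count_plus_10
0   Globex      4             14
1  Soylent      3             13
2  Initech      3             13
sort by count:
  supplier  count  count_plus_10
1  Soylent      3             13
2  Initech      3             13
0   Globex      4             14
filter rows where supplier in ['Initech', 'Soylent']:
  supplier  count  count_plus_10
1  Soylent      3             13
2  Initech      3             13
sum of column 'count_plus_10' → 26

26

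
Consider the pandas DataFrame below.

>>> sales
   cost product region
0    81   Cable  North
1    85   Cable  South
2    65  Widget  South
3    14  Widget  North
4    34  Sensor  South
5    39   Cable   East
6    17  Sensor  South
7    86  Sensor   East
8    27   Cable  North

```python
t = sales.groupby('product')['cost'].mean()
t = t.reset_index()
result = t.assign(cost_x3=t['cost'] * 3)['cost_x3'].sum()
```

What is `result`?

429.5

group by product, mean of cost:
product
Cable     58.000000
Sensor    45.666667
Widget    39.500000
Name: cost, dtype: float64
reset_index():
  product       cost
0   Cable  58.000000
1  Sensor  45.666667
2  Widget  39.500000
add column cost_x3 = t['cost'] * 3:
  product       cost  cost_x3
0   Cable  58.000000    174.0
1  Sensor  45.666667    137.0
2  Widget  39.500000    118.5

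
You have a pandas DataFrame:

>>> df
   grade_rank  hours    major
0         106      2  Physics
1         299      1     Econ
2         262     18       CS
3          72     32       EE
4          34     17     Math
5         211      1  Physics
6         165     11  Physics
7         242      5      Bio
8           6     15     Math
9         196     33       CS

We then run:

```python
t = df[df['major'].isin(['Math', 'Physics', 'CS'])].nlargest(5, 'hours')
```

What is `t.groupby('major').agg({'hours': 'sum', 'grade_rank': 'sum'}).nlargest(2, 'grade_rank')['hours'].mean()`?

31.0

filter rows where major in ['Math', 'Physics', 'CS']:
   grade_rank  hours    major
0         106      2  Physics
2         262     18       CS
4          34     17     Math
5         211      1  Physics
6         165     11  Physics
8           6     15     Math
9         196     33       CS
take 5 rows with largest hours:
   grade_rank  hours    major
9         196     33       CS
2         262     18       CS
4          34     17     Math
8           6     15     Math
6         165     11  Physics
group by major: sum(hours), sum(grade_rank):
         hours  grade_rank
major                     
CS          51         458
Math        32          40
Physics     11         165
take 2 rows with largest grade_rank:
         hours  grade_rank
major                     
CS          51         458
Physics     11         165
So mean() = 31.0.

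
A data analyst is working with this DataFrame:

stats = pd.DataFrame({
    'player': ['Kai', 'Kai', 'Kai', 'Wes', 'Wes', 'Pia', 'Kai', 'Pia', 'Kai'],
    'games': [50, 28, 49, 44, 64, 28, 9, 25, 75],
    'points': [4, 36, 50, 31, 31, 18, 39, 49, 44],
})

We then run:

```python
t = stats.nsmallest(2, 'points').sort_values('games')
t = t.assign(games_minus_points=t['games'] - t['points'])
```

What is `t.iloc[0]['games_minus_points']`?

10

take 2 rows with smallest points:
  player  games  points
0    Kai     50       4
5    Pia     28      18
sort by games:
  player  games  points
5    Pia     28      18
0    Kai     50       4
add column games_minus_points = t['games'] - t['points']:
  player  games  points  games_minus_points
5    Pia     28      18                  10
0    Kai     50       4                  46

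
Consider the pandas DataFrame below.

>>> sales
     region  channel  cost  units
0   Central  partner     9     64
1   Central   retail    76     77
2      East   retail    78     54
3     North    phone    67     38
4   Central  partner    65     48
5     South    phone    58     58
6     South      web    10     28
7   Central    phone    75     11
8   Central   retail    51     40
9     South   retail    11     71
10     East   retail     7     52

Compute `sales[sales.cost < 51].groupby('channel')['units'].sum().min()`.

filter rows where cost < 51:
     region  channel  cost  units
0   Central  partner     9     64
6     South      web    10     28
9     South   retail    11     71
10     East   retail     7     52
group by channel, sum of units:
channel
partner     64
retail     123
web         28
Name: units, dtype: int64
min of the resulting series → 28

28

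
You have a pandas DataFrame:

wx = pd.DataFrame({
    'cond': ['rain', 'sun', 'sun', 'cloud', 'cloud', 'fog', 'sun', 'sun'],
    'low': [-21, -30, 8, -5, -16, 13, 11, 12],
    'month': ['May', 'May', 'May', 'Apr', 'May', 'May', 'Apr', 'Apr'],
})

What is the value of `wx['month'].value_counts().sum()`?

8

value_counts of month:
month
May    5
Apr    3
Name: count, dtype: int64
Reading off the sum of the resulting series, we get 8.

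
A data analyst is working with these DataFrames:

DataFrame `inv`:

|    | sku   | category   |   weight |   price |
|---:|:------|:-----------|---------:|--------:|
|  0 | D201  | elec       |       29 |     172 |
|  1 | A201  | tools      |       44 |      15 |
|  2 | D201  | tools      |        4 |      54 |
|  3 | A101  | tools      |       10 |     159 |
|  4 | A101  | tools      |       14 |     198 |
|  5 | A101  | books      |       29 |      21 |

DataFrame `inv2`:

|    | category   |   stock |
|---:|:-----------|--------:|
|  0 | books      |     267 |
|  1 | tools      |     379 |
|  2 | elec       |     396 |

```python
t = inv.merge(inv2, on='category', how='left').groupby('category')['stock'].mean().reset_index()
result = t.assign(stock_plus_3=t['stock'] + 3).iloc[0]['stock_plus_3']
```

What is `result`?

270.0

merge on 'category' (how='left') → 6 rows:
    sku category  weight  price  stock
0  D201     elec      29    172    396
1  A201    tools      44     15    379
2  D201    tools       4     54    379
3  A101    tools      10    159    379
4  A101    tools      14    198    379
5  A101    books      29     21    267
group by category, mean of stock:
category
books    267.0
elec     396.0
tools    379.0
Name: stock, dtype: float64
reset_index():
  category  stock
0    books  267.0
1     elec  396.0
2    tools  379.0
add column stock_plus_3 = t['stock'] + 3:
  category  stock  stock_plus_3
0    books  267.0         270.0
1     elec  396.0         399.0
2    tools  379.0         382.0
Finally, value at position 0, column 'stock_plus_3' = 270.0.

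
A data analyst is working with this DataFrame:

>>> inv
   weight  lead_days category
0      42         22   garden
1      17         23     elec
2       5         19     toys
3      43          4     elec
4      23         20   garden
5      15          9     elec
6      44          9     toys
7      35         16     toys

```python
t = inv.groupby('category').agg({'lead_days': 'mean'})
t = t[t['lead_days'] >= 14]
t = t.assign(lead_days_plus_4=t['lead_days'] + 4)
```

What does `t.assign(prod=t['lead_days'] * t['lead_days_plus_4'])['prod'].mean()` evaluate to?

399.388888889

group by category, mean of lead_days:
          lead_days
category           
elec      12.000000
garden    21.000000
toys      14.666667
filter rows where lead_days >= 14:
          lead_days
category           
garden    21.000000
toys      14.666667
add column lead_days_plus_4 = t['lead_days'] + 4:
          lead_days  lead_days_plus_4
category                             
garden    21.000000         25.000000
toys      14.666667         18.666667
add column prod = t['lead_days'] * t['lead_days_plus_4']:
          lead_days  lead_days_plus_4        prod
category                                         
garden    21.000000         25.000000  525.000000
toys      14.666667         18.666667  273.777778
So mean() = 399.388888889.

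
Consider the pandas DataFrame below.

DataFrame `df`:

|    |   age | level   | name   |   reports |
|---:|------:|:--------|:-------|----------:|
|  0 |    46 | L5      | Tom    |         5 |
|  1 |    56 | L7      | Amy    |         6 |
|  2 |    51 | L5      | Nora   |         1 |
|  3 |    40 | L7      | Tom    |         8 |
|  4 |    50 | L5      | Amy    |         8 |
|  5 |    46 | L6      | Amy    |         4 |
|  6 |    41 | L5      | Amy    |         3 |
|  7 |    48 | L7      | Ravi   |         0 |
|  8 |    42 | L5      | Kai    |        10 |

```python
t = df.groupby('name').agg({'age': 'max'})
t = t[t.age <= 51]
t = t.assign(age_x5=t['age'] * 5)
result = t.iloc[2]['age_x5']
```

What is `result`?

240

group by name, max of age:
      age
name     
Amy    56
Kai    42
Nora   51
Ravi   48
Tom    46
filter rows where age <= 51:
      age
name     
Kai    42
Nora   51
Ravi   48
Tom    46
add column age_x5 = t['age'] * 5:
      age  age_x5
name             
Kai    42     210
Nora   51     255
Ravi   48     240
Tom    46     230
Finally, value at position 2, column 'age_x5' = 240.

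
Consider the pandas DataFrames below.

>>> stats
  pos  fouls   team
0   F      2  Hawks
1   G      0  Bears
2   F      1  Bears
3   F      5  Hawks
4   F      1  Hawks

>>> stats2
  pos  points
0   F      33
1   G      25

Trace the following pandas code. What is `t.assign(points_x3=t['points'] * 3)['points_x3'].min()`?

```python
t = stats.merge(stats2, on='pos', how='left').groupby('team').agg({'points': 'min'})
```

75

merge on 'pos' (how='left') → 5 rows:
  pos  fouls   team  points
0   F      2  Hawks      33
1   G      0  Bears      25
2   F      1  Bears      33
3   F      5  Hawks      33
4   F      1  Hawks      33
group by team, min of points:
       points
team         
Bears      25
Hawks      33
add column points_x3 = t['points'] * 3:
       points  points_x3
team                    
Bears      25         75
Hawks      33         99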